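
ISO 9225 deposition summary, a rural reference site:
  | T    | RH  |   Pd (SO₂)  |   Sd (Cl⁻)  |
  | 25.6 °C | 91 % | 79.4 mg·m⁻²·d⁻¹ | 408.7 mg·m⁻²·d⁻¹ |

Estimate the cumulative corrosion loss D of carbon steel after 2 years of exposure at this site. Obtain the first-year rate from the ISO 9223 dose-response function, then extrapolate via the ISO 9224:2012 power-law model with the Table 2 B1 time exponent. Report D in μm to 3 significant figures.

D(2) = 408 μm

carbon steel: f(T) = -0.054·(T−10) [T>10 °C] = -0.8424
  Pd branch = 1.77·Pd^0.52·e^(0.02·RH+f) = 45.76 μm/a
  Sd branch = 0.102·Sd^0.62·e^(0.033·RH+0.04·T) = 238 μm/a
  sum: 45.76 + 238 → r_corr = 283.8 μm/a
Long-term exponent b (ISO 9224 Table 2, B1) = 0.523
  D(2) = 283.8 × 2^0.523 = 283.8 × 1.437 = 407.7 μm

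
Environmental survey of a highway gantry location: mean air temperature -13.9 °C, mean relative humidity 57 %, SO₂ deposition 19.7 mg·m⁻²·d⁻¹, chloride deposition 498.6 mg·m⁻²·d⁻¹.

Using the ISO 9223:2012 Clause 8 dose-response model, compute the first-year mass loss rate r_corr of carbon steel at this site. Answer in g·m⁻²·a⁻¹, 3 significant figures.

r_corr = 147 g·m⁻²·a⁻¹

carbon steel: T≤10 °C ⇒ hinge +0.150·(-13.9−10) = -3.5850
  Pd branch = 1.77·Pd^0.52·e^(0.02·RH+f) = 0.7232 μm/a
  Sd branch = 0.102·Sd^0.62·e^(0.033·RH+0.04·T) = 18.06 μm/a
  sum: 0.7232 + 18.06 → r_corr = 18.78 μm/a
Convert to mass loss: 18.78 μm/a × 7.85 g/cm³ = 147.4 g·m⁻²·a⁻¹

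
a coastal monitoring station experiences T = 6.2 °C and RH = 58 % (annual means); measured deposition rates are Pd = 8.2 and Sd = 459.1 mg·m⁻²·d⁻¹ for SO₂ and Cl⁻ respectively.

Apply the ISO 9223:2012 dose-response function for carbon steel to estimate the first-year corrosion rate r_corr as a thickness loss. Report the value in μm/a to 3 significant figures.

carbon steel: T≤10 °C ⇒ hinge +0.150·(6.2−10) = -0.5700
  SO₂ term: 1.77·8.2^0.52·exp(0.02·58-0.5700) = 9.537
  Sd branch = 0.102·Sd^0.62·e^(0.033·RH+0.04·T) = 39.62 μm/a
  r_corr = 9.537 + 39.62 = 49.16 μm/a

r_corr = 49.2 μm/a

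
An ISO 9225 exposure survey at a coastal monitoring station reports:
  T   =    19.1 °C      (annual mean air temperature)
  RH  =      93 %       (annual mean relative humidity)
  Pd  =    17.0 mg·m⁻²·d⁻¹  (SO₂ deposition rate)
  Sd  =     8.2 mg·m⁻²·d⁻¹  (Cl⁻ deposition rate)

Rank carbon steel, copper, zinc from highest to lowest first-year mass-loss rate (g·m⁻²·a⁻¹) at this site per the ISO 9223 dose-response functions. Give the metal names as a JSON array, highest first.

carbon steel: T>10 °C ⇒ hinge -0.054·(19.1−10) = -0.4914
  Pd branch = 1.77·Pd^0.52·e^(0.02·RH+f) = 30.35 μm/a
  Sd branch = 0.102·Sd^0.62·e^(0.033·RH+0.04·T) = 17.37 μm/a
  sum: 30.35 + 17.37 → r_corr = 47.72 μm/a
  mass loss = 47.72 μm/a × 7.85 g/cm³ = 374.6 g·m⁻²·a⁻¹
copper: T>10 °C ⇒ hinge -0.080·(19.1−10) = -0.7280
  Pd branch = 0.0053·Pd^0.26·e^(0.059·RH+f) = 1.291 μm/a
  Cl⁻ term: 0.01025·8.2^0.27·exp(0.036·93+0.049·19.1) = 1.312
  r_corr = 1.291 + 1.312 = 2.603 μm/a
  mass loss = 2.603 μm/a × 8.96 g/cm³ = 23.32 g·m⁻²·a⁻¹
zinc: f(T) = -0.071·(T−10) [T>10 °C] = -0.6461
  Pd branch = 0.0129·Pd^0.44·e^(0.046·RH+f) = 1.696 μm/a
  Sd branch = 0.0175·Sd^0.57·e^(0.008·RH+0.085·T) = 0.6196 μm/a
  r_corr = 1.696 + 0.6196 = 2.315 μm/a
  mass loss = 2.315 μm/a × 7.14 g/cm³ = 16.53 g·m⁻²·a⁻¹
Ordering by g·m⁻²·a⁻¹: carbon steel (375) > copper (23.3) > zinc (16.5)

["carbon steel", "copper", "zinc"]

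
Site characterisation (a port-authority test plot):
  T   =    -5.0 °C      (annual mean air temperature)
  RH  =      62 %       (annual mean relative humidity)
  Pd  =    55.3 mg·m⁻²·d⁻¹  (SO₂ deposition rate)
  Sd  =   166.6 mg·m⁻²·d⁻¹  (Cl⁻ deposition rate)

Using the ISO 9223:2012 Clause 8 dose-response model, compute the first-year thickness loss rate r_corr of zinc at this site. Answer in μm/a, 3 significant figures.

zinc: T≤10 °C ⇒ hinge +0.038·(-5.0−10) = -0.5700
  Pd branch = 0.0129·Pd^0.44·e^(0.046·RH+f) = 0.7387 μm/a
  Cl⁻ term: 0.0175·166.6^0.57·exp(0.008·62+0.085·-5.0) = 0.3469
  sum: 0.7387 + 0.3469 → r_corr = 1.086 μm/a

r_corr = 1.09 μm/a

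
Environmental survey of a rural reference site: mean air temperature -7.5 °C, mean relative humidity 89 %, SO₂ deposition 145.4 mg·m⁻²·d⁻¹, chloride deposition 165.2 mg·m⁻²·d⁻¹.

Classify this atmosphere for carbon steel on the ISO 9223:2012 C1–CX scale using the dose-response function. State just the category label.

carbon steel: temperature factor f = +0.150·(-17.5) = -2.6250
  SO₂ term: 1.77·145.4^0.52·exp(0.02·89-2.6250) = 10.13
  Cl⁻ term: 0.102·165.2^0.62·exp(0.033·89+0.04·-7.5) = 33.81
  sum: 10.13 + 33.81 → r_corr = 43.93 μm/a
ISO 9223 Table 2 (carbon steel): 25 < 43.9 ≤ 50 μm/a ⇒ C3

C3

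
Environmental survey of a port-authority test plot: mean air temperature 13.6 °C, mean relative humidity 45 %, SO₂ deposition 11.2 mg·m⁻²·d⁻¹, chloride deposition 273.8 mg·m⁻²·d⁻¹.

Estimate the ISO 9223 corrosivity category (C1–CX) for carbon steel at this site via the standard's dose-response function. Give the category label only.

C3

carbon steel: f(T) = -0.054·(T−10) [T>10 °C] = -0.1944
  Pd branch = 1.77·Pd^0.52·e^(0.02·RH+f) = 12.59 μm/a
  Sd branch = 0.102·Sd^0.62·e^(0.033·RH+0.04·T) = 25.18 μm/a
  sum: 12.59 + 25.18 → r_corr = 37.77 μm/a
37.8 μm/a falls in (25, 50] for carbon steel → category C3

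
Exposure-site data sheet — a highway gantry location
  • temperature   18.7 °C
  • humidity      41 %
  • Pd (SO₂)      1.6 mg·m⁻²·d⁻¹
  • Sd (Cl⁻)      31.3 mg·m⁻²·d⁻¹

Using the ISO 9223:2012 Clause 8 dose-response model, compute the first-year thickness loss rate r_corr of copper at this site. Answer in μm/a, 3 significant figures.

copper: T>10 °C ⇒ hinge -0.080·(18.7−10) = -0.6960
  SO₂ term: 0.0053·1.6^0.26·exp(0.059·41-0.6960) = 0.03355
  Cl⁻ term: 0.01025·31.3^0.27·exp(0.036·41+0.049·18.7) = 0.2841
  r_corr = 0.03355 + 0.2841 = 0.3177 μm/a

r_corr = 0.318 μm/a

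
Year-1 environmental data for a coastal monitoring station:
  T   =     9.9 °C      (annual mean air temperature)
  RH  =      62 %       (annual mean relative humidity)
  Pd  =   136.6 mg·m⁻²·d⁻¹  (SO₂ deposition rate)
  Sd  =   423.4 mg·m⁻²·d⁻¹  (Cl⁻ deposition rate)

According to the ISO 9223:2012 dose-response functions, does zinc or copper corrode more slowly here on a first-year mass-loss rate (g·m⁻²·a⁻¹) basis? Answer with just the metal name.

copper

zinc: temperature factor f = +0.038·(-0.1) = -0.0038
  Pd branch = 0.0129·Pd^0.44·e^(0.046·RH+f) = 1.937 μm/a
  Cl⁻ term: 0.0175·423.4^0.57·exp(0.008·62+0.085·9.9) = 2.095
  sum: 1.937 + 2.095 → r_corr = 4.032 μm/a
  mass loss = 4.032 μm/a × 7.14 g/cm³ = 28.79 g·m⁻²·a⁻¹
copper: T≤10 °C ⇒ hinge +0.126·(9.9−10) = -0.0126
  Pd branch = 0.0053·Pd^0.26·e^(0.059·RH+f) = 0.7289 μm/a
  Sd branch = 0.01025·Sd^0.27·e^(0.036·RH+0.049·T) = 0.7943 μm/a
  sum: 0.7289 + 0.7943 → r_corr = 1.523 μm/a
  mass loss = 1.523 μm/a × 8.96 g/cm³ = 13.65 g·m⁻²·a⁻¹
Ordering by g·m⁻²·a⁻¹: zinc (28.8) > copper (13.6)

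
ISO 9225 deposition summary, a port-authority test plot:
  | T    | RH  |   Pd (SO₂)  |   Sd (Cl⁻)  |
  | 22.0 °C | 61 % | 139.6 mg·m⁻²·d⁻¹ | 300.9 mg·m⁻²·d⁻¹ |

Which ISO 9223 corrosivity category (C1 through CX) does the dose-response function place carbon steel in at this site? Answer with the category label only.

carbon steel: T>10 °C ⇒ hinge -0.054·(22.0−10) = -0.6480
  Pd branch = 1.77·Pd^0.52·e^(0.02·RH+f) = 40.9 μm/a
  Sd branch = 0.102·Sd^0.62·e^(0.033·RH+0.04·T) = 63.33 μm/a
  r_corr = 40.9 + 63.33 = 104.2 μm/a
104 μm/a falls in (80, 200] for carbon steel → category C5

C5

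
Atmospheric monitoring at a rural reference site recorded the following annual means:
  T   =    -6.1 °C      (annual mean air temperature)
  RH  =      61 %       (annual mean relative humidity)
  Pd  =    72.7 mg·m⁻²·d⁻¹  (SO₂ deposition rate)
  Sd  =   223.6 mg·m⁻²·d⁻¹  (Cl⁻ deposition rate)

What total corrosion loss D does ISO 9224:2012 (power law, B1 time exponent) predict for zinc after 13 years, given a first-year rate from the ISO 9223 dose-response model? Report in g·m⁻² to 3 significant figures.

zinc: f(T) = +0.038·(T−10) [T≤10 °C] = -0.6118
  Pd branch = 0.0129·Pd^0.44·e^(0.046·RH+f) = 0.7631 μm/a
  Sd branch = 0.0175·Sd^0.57·e^(0.008·RH+0.085·T) = 0.3707 μm/a
  sum: 0.7631 + 0.3707 → r_corr = 1.134 μm/a
Long-term exponent b (ISO 9224 Table 2, B1) = 0.813
  D(13) = 1.134 × 13^0.813 = 1.134 × 8.047 = 9.124 μm
  Mass loss = 9.124 μm × 7.14 g/cm³ = 65.14 g·m⁻²

D(13) = 65.1 g·m⁻²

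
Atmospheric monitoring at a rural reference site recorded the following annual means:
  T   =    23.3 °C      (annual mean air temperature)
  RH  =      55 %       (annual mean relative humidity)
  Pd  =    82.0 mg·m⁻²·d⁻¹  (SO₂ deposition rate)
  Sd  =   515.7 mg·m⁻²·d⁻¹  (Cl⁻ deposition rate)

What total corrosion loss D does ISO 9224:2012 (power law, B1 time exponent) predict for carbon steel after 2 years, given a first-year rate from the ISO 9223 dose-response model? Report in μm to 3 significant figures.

D(2) = 147 μm

carbon steel: T>10 °C ⇒ hinge -0.054·(23.3−10) = -0.7182
  sulphur-dioxide contribution → 25.64 μm/a
  chloride contribution → 76.44 μm/a
  ⇒ r_corr(carbon steel) = 102.1 μm/a
Long-term exponent b (ISO 9224 Table 2, B1) = 0.523
  D(2) = 102.1 × 2^0.523 = 102.1 × 1.437 = 146.7 μm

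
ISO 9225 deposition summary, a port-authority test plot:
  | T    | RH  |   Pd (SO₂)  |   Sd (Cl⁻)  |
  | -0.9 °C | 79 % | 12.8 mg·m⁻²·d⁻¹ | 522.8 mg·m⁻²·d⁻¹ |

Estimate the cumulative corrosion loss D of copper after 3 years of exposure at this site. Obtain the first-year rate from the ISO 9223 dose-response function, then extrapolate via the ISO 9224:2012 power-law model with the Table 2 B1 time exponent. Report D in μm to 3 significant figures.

copper: T≤10 °C ⇒ hinge +0.126·(-0.9−10) = -1.3734
  sulphur-dioxide contribution → 0.2754 μm/a
  chloride contribution → 0.9134 μm/a
  total first-year rate 1.189 μm/a
Long-term exponent b (ISO 9224 Table 2, B1) = 0.667
  D(3) = 1.189 × 3^0.667 = 1.189 × 2.081 = 2.474 μm

D(3) = 2.47 μm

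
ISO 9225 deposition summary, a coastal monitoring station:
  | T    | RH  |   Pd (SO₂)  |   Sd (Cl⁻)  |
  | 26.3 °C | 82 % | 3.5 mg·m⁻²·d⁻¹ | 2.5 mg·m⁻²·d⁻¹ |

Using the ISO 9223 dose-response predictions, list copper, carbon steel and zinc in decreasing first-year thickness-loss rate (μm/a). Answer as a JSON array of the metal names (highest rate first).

copper: T>10 °C ⇒ hinge -0.080·(26.3−10) = -1.3040
  SO₂ term: 0.0053·3.5^0.26·exp(0.059·82-1.3040) = 0.2515
  Cl⁻ term: 0.01025·2.5^0.27·exp(0.036·82+0.049·26.3) = 0.9118
  r_corr = 0.2515 + 0.9118 = 1.163 μm/a
carbon steel: T>10 °C ⇒ hinge -0.054·(26.3−10) = -0.8802
  SO₂ term: 1.77·3.5^0.52·exp(0.02·82-0.8802) = 7.259
  Cl⁻ term: 0.102·2.5^0.62·exp(0.033·82+0.04·26.3) = 7.716
  r_corr = 7.259 + 7.716 = 14.97 μm/a
zinc: f(T) = -0.071·(T−10) [T>10 °C] = -1.1573
  Pd branch = 0.0129·Pd^0.44·e^(0.046·RH+f) = 0.3059 μm/a
  Sd branch = 0.0175·Sd^0.57·e^(0.008·RH+0.085·T) = 0.5317 μm/a
  sum: 0.3059 + 0.5317 → r_corr = 0.8375 μm/a
Ordering by μm/a: carbon steel (15) > copper (1.16) > zinc (0.838)

["carbon steel", "copper", "zinc"]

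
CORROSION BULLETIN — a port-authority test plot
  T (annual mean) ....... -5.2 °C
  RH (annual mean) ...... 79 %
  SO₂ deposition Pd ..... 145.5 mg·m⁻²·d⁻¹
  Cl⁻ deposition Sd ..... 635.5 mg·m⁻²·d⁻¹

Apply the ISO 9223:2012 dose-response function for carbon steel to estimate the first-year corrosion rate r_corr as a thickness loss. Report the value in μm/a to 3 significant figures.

carbon steel: f(T) = +0.150·(T−10) [T≤10 °C] = -2.2800
  Pd branch = 1.77·Pd^0.52·e^(0.02·RH+f) = 11.71 μm/a
  Cl⁻ term: 0.102·635.5^0.62·exp(0.033·79+0.04·-5.2) = 61.43
  sum: 11.71 + 61.43 → r_corr = 73.15 μm/a

r_corr = 73.1 μm/a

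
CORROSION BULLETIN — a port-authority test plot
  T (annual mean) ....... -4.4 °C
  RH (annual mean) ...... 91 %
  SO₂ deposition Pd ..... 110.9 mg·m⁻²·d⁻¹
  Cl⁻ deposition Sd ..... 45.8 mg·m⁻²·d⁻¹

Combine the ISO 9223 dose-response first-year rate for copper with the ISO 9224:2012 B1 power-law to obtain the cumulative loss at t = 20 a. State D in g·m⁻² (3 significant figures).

copper: T≤10 °C ⇒ hinge +0.126·(-4.4−10) = -1.8144
  Pd branch = 0.0053·Pd^0.26·e^(0.059·RH+f) = 0.6305 μm/a
  Sd branch = 0.01025·Sd^0.27·e^(0.036·RH+0.049·T) = 0.6141 μm/a
  r_corr = 0.6305 + 0.6141 = 1.245 μm/a
Power-law: D(20) = r_corr · 20^0.667
  D(20) = 1.245 × 20^0.667 = 1.245 × 7.375 = 9.18 μm
  Mass loss = 9.18 μm × 8.96 g/cm³ = 82.25 g·m⁻²

D(20) = 82.3 g·m⁻²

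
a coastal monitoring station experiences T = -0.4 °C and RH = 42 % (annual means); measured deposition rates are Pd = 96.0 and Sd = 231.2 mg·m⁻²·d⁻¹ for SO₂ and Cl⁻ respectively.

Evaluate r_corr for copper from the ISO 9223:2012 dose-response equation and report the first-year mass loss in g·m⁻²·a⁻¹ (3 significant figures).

copper: temperature factor f = +0.126·(-10.4) = -1.3104
  sulphur-dioxide contribution → 0.05581 μm/a
  chloride contribution → 0.1982 μm/a
  ⇒ r_corr(copper) = 0.254 μm/a
Convert to mass loss: 0.254 μm/a × 8.96 g/cm³ = 2.276 g·m⁻²·a⁻¹

r_corr = 2.28 g·m⁻²·a⁻¹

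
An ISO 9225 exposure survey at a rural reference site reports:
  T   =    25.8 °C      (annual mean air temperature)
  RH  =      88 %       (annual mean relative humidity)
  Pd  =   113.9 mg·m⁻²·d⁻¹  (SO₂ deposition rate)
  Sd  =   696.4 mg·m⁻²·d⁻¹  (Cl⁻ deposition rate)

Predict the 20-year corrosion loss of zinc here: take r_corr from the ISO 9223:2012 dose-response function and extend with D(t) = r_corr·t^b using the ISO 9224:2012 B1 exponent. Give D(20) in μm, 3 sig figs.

zinc: temperature factor f = -0.071·(15.8) = -1.1218
  SO₂ term: 0.0129·113.9^0.44·exp(0.046·88-1.1218) = 1.933
  Cl⁻ term: 0.0175·696.4^0.57·exp(0.008·88+0.085·25.8) = 13.23
  sum: 1.933 + 13.23 → r_corr = 15.17 μm/a
Power-law: D(20) = r_corr · 20^0.813
  D(20) = 15.17 × 20^0.813 = 15.17 × 11.42 = 173.2 μm

D(20) = 173 μm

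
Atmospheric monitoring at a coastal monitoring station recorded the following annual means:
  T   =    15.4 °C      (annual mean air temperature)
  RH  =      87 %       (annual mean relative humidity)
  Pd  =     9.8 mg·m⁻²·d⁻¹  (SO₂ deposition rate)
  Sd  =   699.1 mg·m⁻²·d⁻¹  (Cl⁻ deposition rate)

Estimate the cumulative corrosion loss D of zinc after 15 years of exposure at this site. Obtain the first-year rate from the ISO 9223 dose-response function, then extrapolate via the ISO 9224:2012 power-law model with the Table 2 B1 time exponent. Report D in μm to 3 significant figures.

D(15) = 61.0 μm

zinc: f(T) = -0.071·(T−10) [T>10 °C] = -0.3834
  sulphur-dioxide contribution → 1.313 μm/a
  chloride contribution → 5.435 μm/a
  total first-year rate 6.748 μm/a
Long-term exponent b (ISO 9224 Table 2, B1) = 0.813
  D(15) = 6.748 × 15^0.813 = 6.748 × 9.04 = 61 μm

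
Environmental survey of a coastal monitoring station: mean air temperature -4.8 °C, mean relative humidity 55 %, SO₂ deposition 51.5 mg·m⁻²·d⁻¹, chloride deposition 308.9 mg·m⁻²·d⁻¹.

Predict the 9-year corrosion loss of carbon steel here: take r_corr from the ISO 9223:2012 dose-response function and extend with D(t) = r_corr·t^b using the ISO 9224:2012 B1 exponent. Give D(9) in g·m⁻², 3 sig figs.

D(9) = 559 g·m⁻²

carbon steel: f(T) = +0.150·(T−10) [T≤10 °C] = -2.2200
  sulphur-dioxide contribution → 4.484 μm/a
  chloride contribution → 18.08 μm/a
  total first-year rate 22.56 μm/a
Long-term exponent b (ISO 9224 Table 2, B1) = 0.523
  D(9) = 22.56 × 9^0.523 = 22.56 × 3.156 = 71.2 μm
  Mass loss = 71.2 μm × 7.85 g/cm³ = 558.9 g·m⁻²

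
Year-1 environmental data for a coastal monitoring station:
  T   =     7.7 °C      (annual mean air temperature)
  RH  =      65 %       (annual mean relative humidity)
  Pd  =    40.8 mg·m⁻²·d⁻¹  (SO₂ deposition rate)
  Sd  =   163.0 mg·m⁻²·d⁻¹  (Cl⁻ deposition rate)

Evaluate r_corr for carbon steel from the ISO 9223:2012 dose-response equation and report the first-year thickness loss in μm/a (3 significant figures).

r_corr = 59.5 μm/a

carbon steel: temperature factor f = +0.150·(-2.3) = -0.3450
  sulphur-dioxide contribution → 31.64 μm/a
  chloride contribution → 27.89 μm/a
  total first-year rate 59.53 μm/a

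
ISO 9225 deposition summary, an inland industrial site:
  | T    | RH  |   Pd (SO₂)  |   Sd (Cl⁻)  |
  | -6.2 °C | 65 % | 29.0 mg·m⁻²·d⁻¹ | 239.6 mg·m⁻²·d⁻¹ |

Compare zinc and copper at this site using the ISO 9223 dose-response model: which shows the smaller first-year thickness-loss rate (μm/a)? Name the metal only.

copper

zinc: T≤10 °C ⇒ hinge +0.038·(-6.2−10) = -0.6156
  SO₂ term: 0.0129·29.0^0.44·exp(0.046·65-0.6156) = 0.6099
  Cl⁻ term: 0.0175·239.6^0.57·exp(0.008·65+0.085·-6.2) = 0.3947
  sum: 0.6099 + 0.3947 → r_corr = 1.005 μm/a
copper: f(T) = +0.126·(T−10) [T≤10 °C] = -2.0412
  SO₂ term: 0.0053·29.0^0.26·exp(0.059·65-2.0412) = 0.07648
  Sd branch = 0.01025·Sd^0.27·e^(0.036·RH+0.049·T) = 0.3447 μm/a
  sum: 0.07648 + 0.3447 → r_corr = 0.4212 μm/a
Ordering by μm/a: zinc (1) > copper (0.421)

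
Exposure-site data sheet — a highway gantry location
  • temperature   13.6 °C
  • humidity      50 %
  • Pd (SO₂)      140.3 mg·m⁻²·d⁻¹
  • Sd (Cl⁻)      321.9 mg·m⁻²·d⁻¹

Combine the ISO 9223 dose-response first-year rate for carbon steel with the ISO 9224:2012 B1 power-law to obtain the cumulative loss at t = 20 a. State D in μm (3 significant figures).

carbon steel: T>10 °C ⇒ hinge -0.054·(13.6−10) = -0.1944
  sulphur-dioxide contribution → 51.8 μm/a
  chloride contribution → 32.83 μm/a
  ⇒ r_corr(carbon steel) = 84.62 μm/a
Long-term exponent b (ISO 9224 Table 2, B1) = 0.523
  D(20) = 84.62 × 20^0.523 = 84.62 × 4.791 = 405.4 μm

D(20) = 405 μm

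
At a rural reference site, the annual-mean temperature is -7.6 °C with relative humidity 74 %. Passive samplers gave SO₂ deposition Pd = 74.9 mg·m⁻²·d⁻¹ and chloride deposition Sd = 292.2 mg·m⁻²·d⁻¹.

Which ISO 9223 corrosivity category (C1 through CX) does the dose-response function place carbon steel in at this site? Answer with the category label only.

carbon steel: T≤10 °C ⇒ hinge +0.150·(-7.6−10) = -2.6400
  SO₂ term: 1.77·74.9^0.52·exp(0.02·74-2.6400) = 5.235
  Cl⁻ term: 0.102·292.2^0.62·exp(0.033·74+0.04·-7.6) = 29.23
  sum: 5.235 + 29.23 → r_corr = 34.47 μm/a
ISO 9223 Table 2 (carbon steel): 25 < 34.5 ≤ 50 μm/a ⇒ C3

C3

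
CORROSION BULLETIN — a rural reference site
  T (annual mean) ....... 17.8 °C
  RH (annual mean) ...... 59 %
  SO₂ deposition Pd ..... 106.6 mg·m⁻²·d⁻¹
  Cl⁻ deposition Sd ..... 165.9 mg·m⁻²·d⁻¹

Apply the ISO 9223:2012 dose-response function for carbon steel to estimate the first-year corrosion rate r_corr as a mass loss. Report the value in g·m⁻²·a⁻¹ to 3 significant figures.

r_corr = 608 g·m⁻²·a⁻¹

carbon steel: T>10 °C ⇒ hinge -0.054·(17.8−10) = -0.4212
  sulphur-dioxide contribution → 42.85 μm/a
  chloride contribution → 34.65 μm/a
  ⇒ r_corr(carbon steel) = 77.5 μm/a
Convert to mass loss: 77.5 μm/a × 7.85 g/cm³ = 608.4 g·m⁻²·a⁻¹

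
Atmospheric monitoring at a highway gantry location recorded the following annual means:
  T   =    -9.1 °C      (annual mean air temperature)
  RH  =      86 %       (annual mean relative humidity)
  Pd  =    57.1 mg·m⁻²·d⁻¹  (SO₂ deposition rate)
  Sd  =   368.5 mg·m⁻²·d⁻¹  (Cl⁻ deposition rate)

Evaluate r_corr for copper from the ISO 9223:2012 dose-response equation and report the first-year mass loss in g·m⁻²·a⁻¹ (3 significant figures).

r_corr = 8.37 g·m⁻²·a⁻¹

copper: f(T) = +0.126·(T−10) [T≤10 °C] = -2.4066
  sulphur-dioxide contribution → 0.2185 μm/a
  chloride contribution → 0.7155 μm/a
  total first-year rate 0.934 μm/a
Convert to mass loss: 0.934 μm/a × 8.96 g/cm³ = 8.368 g·m⁻²·a⁻¹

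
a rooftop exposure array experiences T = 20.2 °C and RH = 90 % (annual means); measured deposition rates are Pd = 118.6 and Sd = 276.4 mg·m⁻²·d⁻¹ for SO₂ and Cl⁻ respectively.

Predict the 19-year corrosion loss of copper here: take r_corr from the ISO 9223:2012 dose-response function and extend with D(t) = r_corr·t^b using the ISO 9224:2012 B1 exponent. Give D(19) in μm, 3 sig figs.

D(19) = 34.6 μm

copper: temperature factor f = -0.080·(10.2) = -0.8160
  sulphur-dioxide contribution → 1.642 μm/a
  chloride contribution → 3.213 μm/a
  total first-year rate 4.855 μm/a
Power-law: D(19) = r_corr · 19^0.667
  D(19) = 4.855 × 19^0.667 = 4.855 × 7.127 = 34.6 μm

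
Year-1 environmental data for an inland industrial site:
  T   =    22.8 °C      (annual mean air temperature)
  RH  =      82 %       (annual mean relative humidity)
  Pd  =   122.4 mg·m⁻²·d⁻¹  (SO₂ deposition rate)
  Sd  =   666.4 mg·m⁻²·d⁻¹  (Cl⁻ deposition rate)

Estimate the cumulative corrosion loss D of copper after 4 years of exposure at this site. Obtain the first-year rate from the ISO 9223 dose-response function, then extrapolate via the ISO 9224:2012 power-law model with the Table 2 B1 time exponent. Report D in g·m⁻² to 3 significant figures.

copper: temperature factor f = -0.080·(12.8) = -1.0240
  SO₂ term: 0.0053·122.4^0.26·exp(0.059·82-1.0240) = 0.8385
  Sd branch = 0.01025·Sd^0.27·e^(0.036·RH+0.049·T) = 3.47 μm/a
  sum: 0.8385 + 3.47 → r_corr = 4.309 μm/a
Long-term exponent b (ISO 9224 Table 2, B1) = 0.667
  D(4) = 4.309 × 4^0.667 = 4.309 × 2.521 = 10.86 μm
  Mass loss = 10.86 μm × 8.96 g/cm³ = 97.33 g·m⁻²

D(4) = 97.3 g·m⁻²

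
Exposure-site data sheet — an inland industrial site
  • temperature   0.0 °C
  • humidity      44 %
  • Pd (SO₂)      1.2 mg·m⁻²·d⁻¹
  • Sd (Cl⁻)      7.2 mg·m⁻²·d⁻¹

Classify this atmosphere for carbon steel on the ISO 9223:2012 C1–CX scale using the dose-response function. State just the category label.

carbon steel: temperature factor f = +0.150·(-10.0) = -1.5000
  Pd branch = 1.77·Pd^0.52·e^(0.02·RH+f) = 1.047 μm/a
  Cl⁻ term: 0.102·7.2^0.62·exp(0.033·44+0.04·0.0) = 1.482
  sum: 1.047 + 1.482 → r_corr = 2.528 μm/a
2.53 μm/a falls in (1.3, 25] for carbon steel → category C2

C2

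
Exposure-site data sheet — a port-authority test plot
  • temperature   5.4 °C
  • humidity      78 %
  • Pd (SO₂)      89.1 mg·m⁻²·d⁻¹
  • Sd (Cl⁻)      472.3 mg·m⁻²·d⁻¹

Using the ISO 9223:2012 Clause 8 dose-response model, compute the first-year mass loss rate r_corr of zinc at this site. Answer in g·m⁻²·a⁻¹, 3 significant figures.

zinc: f(T) = +0.038·(T−10) [T≤10 °C] = -0.1748
  SO₂ term: 0.0129·89.1^0.44·exp(0.046·78-0.1748) = 2.824
  Sd branch = 0.0175·Sd^0.57·e^(0.008·RH+0.085·T) = 1.729 μm/a
  sum: 2.824 + 1.729 → r_corr = 4.553 μm/a
Convert to mass loss: 4.553 μm/a × 7.14 g/cm³ = 32.51 g·m⁻²·a⁻¹

r_corr = 32.5 g·m⁻²·a⁻¹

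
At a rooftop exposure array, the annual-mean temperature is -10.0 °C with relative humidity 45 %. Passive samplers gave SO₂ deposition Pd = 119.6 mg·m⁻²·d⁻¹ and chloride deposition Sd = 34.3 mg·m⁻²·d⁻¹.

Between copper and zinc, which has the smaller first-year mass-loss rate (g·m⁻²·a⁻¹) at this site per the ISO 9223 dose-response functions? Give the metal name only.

copper: f(T) = +0.126·(T−10) [T≤10 °C] = -2.5200
  sulphur-dioxide contribution → 0.02104 μm/a
  chloride contribution → 0.08241 μm/a
  ⇒ r_corr(copper) = 0.1035 μm/a
  mass loss = 0.1035 μm/a × 8.96 g/cm³ = 0.927 g·m⁻²·a⁻¹
zinc: T≤10 °C ⇒ hinge +0.038·(-10.0−10) = -0.7600
  sulphur-dioxide contribution → 0.3924 μm/a
  chloride contribution → 0.08042 μm/a
  ⇒ r_corr(zinc) = 0.4728 μm/a
  mass loss = 0.4728 μm/a × 7.14 g/cm³ = 3.376 g·m⁻²·a⁻¹
Ordering by g·m⁻²·a⁻¹: zinc (3.38) > copper (0.927)

copper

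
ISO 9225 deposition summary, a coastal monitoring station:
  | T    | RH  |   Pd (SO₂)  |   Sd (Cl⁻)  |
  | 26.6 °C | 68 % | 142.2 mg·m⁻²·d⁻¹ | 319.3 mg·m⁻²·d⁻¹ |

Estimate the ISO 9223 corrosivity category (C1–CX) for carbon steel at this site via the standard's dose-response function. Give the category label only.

carbon steel: f(T) = -0.054·(T−10) [T>10 °C] = -0.8964
  SO₂ term: 1.77·142.2^0.52·exp(0.02·68-0.8964) = 37.05
  Cl⁻ term: 0.102·319.3^0.62·exp(0.033·68+0.04·26.6) = 99.51
  sum: 37.05 + 99.51 → r_corr = 136.6 μm/a
137 μm/a falls in (80, 200] for carbon steel → category C5

C5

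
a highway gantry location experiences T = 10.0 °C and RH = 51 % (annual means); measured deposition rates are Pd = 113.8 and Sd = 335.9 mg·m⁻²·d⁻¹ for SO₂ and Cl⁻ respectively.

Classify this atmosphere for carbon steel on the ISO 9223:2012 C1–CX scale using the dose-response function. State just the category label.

C5

carbon steel: T≤10 °C ⇒ hinge +0.150·(10.0−10) = +0.0000
  SO₂ term: 1.77·113.8^0.52·exp(0.02·51+0.0000) = 57.56
  Sd branch = 0.102·Sd^0.62·e^(0.033·RH+0.04·T) = 30.16 μm/a
  sum: 57.56 + 30.16 → r_corr = 87.73 μm/a
Category bounds: 80…200 μm/a bracket r_corr ⇒ C5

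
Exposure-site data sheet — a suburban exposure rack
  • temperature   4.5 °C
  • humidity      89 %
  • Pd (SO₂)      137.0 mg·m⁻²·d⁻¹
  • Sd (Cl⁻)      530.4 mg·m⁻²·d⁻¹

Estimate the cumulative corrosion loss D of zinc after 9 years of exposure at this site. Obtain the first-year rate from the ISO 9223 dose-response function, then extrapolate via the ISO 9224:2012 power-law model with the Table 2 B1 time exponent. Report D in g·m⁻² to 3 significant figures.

zinc: temperature factor f = +0.038·(-5.5) = -0.2090
  Pd branch = 0.0129·Pd^0.44·e^(0.046·RH+f) = 5.47 μm/a
  Sd branch = 0.0175·Sd^0.57·e^(0.008·RH+0.085·T) = 1.868 μm/a
  r_corr = 5.47 + 1.868 = 7.338 μm/a
Long-term exponent b (ISO 9224 Table 2, B1) = 0.813
  D(9) = 7.338 × 9^0.813 = 7.338 × 5.968 = 43.79 μm
  Mass loss = 43.79 μm × 7.14 g/cm³ = 312.7 g·m⁻²

D(9) = 313 g·m⁻²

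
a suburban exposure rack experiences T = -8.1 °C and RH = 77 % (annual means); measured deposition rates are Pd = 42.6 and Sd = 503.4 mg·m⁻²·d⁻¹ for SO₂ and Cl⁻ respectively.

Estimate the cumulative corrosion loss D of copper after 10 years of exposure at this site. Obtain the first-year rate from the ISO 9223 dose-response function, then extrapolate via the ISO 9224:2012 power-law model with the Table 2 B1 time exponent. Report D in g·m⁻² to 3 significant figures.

D(10) = 30.2 g·m⁻²

copper: T≤10 °C ⇒ hinge +0.126·(-8.1−10) = -2.2806
  Pd branch = 0.0053·Pd^0.26·e^(0.059·RH+f) = 0.135 μm/a
  Sd branch = 0.01025·Sd^0.27·e^(0.036·RH+0.049·T) = 0.5912 μm/a
  r_corr = 0.135 + 0.5912 = 0.7262 μm/a
Long-term exponent b (ISO 9224 Table 2, B1) = 0.667
  D(10) = 0.7262 × 10^0.667 = 0.7262 × 4.645 = 3.373 μm
  Mass loss = 3.373 μm × 8.96 g/cm³ = 30.23 g·m⁻²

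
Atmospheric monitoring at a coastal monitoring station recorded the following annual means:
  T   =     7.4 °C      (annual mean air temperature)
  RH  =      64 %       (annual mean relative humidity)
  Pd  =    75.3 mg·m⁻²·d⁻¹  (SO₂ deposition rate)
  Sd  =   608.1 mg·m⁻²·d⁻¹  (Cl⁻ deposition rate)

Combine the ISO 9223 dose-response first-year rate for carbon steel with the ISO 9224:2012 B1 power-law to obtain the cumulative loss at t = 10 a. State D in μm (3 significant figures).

D(10) = 337 μm

carbon steel: f(T) = +0.150·(T−10) [T≤10 °C] = -0.3900
  SO₂ term: 1.77·75.3^0.52·exp(0.02·64-0.3900) = 40.78
  Sd branch = 0.102·Sd^0.62·e^(0.033·RH+0.04·T) = 60.32 μm/a
  sum: 40.78 + 60.32 → r_corr = 101.1 μm/a
ISO 9224: D(t) = r_corr · t^b with b = 0.523 (carbon steel, B1)
  D(10) = 101.1 × 10^0.523 = 101.1 × 3.334 = 337.1 μm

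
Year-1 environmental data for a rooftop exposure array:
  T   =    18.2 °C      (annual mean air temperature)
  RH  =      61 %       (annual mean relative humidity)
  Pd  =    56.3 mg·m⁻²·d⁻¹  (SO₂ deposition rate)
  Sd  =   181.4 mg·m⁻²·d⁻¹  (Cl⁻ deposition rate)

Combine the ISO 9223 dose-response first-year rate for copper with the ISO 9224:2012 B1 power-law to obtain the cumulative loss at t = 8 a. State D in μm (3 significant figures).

copper: T>10 °C ⇒ hinge -0.080·(18.2−10) = -0.6560
  SO₂ term: 0.0053·56.3^0.26·exp(0.059·61-0.6560) = 0.2868
  Cl⁻ term: 0.01025·181.4^0.27·exp(0.036·61+0.049·18.2) = 0.9153
  r_corr = 0.2868 + 0.9153 = 1.202 μm/a
Power-law: D(8) = r_corr · 8^0.667
  D(8) = 1.202 × 8^0.667 = 1.202 × 4.003 = 4.812 μm

D(8) = 4.81 μm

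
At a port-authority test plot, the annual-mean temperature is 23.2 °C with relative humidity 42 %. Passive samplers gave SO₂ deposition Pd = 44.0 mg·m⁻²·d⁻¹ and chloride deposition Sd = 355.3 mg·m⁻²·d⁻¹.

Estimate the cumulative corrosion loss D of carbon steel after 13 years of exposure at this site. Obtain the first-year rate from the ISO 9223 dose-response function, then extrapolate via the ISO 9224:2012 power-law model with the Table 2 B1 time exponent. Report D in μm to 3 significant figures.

carbon steel: temperature factor f = -0.054·(13.2) = -0.7128
  Pd branch = 1.77·Pd^0.52·e^(0.02·RH+f) = 14.38 μm/a
  Sd branch = 0.102·Sd^0.62·e^(0.033·RH+0.04·T) = 39.35 μm/a
  r_corr = 14.38 + 39.35 = 53.73 μm/a
Power-law: D(13) = r_corr · 13^0.523
  D(13) = 53.73 × 13^0.523 = 53.73 × 3.825 = 205.5 μm

D(13) = 205 μm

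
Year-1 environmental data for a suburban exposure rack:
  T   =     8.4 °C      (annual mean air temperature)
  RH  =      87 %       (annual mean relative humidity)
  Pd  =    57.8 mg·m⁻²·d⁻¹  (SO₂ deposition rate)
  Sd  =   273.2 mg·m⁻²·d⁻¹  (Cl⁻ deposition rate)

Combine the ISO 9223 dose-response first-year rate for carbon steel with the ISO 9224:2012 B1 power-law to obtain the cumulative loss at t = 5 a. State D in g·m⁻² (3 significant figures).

D(5) = 2.68e+03 g·m⁻²

carbon steel: f(T) = +0.150·(T−10) [T≤10 °C] = -0.2400
  sulphur-dioxide contribution → 65.41 μm/a
  chloride contribution → 81.66 μm/a
  total first-year rate 147.1 μm/a
ISO 9224: D(t) = r_corr · t^b with b = 0.523 (carbon steel, B1)
  D(5) = 147.1 × 5^0.523 = 147.1 × 2.32 = 341.2 μm
  Mass loss = 341.2 μm × 7.85 g/cm³ = 2679 g·m⁻²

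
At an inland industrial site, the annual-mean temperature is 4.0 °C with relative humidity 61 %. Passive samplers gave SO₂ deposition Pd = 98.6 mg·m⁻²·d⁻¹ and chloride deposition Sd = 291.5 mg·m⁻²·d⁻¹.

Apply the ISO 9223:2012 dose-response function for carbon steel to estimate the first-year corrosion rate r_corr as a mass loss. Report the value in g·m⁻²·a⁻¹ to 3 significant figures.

r_corr = 446 g·m⁻²·a⁻¹

carbon steel: T≤10 °C ⇒ hinge +0.150·(4.0−10) = -0.9000
  sulphur-dioxide contribution → 26.53 μm/a
  chloride contribution → 30.23 μm/a
  total first-year rate 56.76 μm/a
Convert to mass loss: 56.76 μm/a × 7.85 g/cm³ = 445.6 g·m⁻²·a⁻¹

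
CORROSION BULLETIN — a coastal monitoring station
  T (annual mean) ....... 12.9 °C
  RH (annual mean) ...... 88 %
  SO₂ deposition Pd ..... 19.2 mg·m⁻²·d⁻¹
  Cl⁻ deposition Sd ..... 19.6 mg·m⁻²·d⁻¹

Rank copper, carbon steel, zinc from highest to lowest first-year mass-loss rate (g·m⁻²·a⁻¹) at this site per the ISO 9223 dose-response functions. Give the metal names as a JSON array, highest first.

["carbon steel", "copper", "zinc"]

copper: temperature factor f = -0.080·(2.9) = -0.2320
  sulphur-dioxide contribution → 1.629 μm/a
  chloride contribution → 1.023 μm/a
  ⇒ r_corr(copper) = 2.653 μm/a
  mass loss = 2.653 μm/a × 8.96 g/cm³ = 23.77 g·m⁻²·a⁻¹
carbon steel: temperature factor f = -0.054·(2.9) = -0.1566
  sulphur-dioxide contribution → 40.89 μm/a
  chloride contribution → 19.73 μm/a
  total first-year rate 60.62 μm/a
  mass loss = 60.62 μm/a × 7.85 g/cm³ = 475.9 g·m⁻²·a⁻¹
zinc: T>10 °C ⇒ hinge -0.071·(12.9−10) = -0.2059
  sulphur-dioxide contribution → 2.207 μm/a
  chloride contribution → 0.5775 μm/a
  total first-year rate 2.785 μm/a
  mass loss = 2.785 μm/a × 7.14 g/cm³ = 19.88 g·m⁻²·a⁻¹
Ordering by g·m⁻²·a⁻¹: carbon steel (476) > copper (23.8) > zinc (19.9)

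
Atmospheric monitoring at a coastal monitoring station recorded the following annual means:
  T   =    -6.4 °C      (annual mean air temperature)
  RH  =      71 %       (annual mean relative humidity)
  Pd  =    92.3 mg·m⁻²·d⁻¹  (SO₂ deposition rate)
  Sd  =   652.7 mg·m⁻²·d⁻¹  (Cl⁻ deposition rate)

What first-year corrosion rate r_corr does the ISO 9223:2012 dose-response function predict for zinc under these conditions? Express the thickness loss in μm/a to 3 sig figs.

r_corr = 2.05 μm/a

zinc: temperature factor f = +0.038·(-16.4) = -0.6232
  sulphur-dioxide contribution → 1.327 μm/a
  chloride contribution → 0.7209 μm/a
  total first-year rate 2.048 μm/a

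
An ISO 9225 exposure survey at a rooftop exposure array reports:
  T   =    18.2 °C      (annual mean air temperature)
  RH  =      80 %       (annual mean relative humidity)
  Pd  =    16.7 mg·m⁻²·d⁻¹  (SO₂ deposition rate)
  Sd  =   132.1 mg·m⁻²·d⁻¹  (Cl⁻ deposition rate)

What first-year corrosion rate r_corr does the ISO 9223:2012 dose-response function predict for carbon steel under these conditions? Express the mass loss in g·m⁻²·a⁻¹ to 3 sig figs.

r_corr = 671 g·m⁻²·a⁻¹

carbon steel: temperature factor f = -0.054·(8.2) = -0.4428
  SO₂ term: 1.77·16.7^0.52·exp(0.02·80-0.4428) = 24.34
  Sd branch = 0.102·Sd^0.62·e^(0.033·RH+0.04·T) = 61.13 μm/a
  sum: 24.34 + 61.13 → r_corr = 85.47 μm/a
Convert to mass loss: 85.47 μm/a × 7.85 g/cm³ = 671 g·m⁻²·a⁻¹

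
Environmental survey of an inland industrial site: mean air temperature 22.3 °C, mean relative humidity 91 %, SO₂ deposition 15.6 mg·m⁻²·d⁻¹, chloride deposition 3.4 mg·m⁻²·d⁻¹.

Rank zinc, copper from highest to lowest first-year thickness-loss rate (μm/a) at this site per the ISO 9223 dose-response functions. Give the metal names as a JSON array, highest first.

zinc: temperature factor f = -0.071·(12.3) = -0.8733
  Pd branch = 0.0129·Pd^0.44·e^(0.046·RH+f) = 1.186 μm/a
  Sd branch = 0.0175·Sd^0.57·e^(0.008·RH+0.085·T) = 0.4846 μm/a
  r_corr = 1.186 + 0.4846 = 1.671 μm/a
copper: T>10 °C ⇒ hinge -0.080·(22.3−10) = -0.9840
  SO₂ term: 0.0053·15.6^0.26·exp(0.059·91-0.9840) = 0.8687
  Cl⁻ term: 0.01025·3.4^0.27·exp(0.036·91+0.049·22.3) = 1.126
  r_corr = 0.8687 + 1.126 = 1.995 μm/a
Ordering by μm/a: copper (1.99) > zinc (1.67)

["copper", "zinc"]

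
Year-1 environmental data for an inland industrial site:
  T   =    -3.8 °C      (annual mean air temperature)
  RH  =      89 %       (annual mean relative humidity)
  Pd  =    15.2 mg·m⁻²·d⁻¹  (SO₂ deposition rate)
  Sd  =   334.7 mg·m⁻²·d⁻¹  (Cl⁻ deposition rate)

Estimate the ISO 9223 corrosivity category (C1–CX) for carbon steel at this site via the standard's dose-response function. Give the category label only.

C4

carbon steel: temperature factor f = +0.150·(-13.8) = -2.0700
  Pd branch = 1.77·Pd^0.52·e^(0.02·RH+f) = 5.452 μm/a
  Cl⁻ term: 0.102·334.7^0.62·exp(0.033·89+0.04·-3.8) = 60.73
  r_corr = 5.452 + 60.73 = 66.18 μm/a
66.2 μm/a falls in (50, 80] for carbon steel → category C4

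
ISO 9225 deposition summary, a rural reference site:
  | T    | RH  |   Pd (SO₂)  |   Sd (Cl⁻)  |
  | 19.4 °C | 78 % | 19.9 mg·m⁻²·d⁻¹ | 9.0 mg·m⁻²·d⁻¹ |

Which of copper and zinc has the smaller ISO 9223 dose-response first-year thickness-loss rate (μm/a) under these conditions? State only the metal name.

copper

copper: temperature factor f = -0.080·(9.4) = -0.7520
  sulphur-dioxide contribution → 0.542 μm/a
  chloride contribution → 0.7956 μm/a
  total first-year rate 1.338 μm/a
zinc: temperature factor f = -0.071·(9.4) = -0.6674
  sulphur-dioxide contribution → 0.8922 μm/a
  chloride contribution → 0.5944 μm/a
  total first-year rate 1.487 μm/a
Ordering by μm/a: zinc (1.49) > copper (1.34)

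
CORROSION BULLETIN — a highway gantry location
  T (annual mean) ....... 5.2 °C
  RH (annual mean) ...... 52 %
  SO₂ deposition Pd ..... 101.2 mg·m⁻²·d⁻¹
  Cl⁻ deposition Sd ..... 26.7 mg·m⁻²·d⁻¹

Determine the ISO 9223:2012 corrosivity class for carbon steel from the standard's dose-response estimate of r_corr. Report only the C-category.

carbon steel: f(T) = +0.150·(T−10) [T≤10 °C] = -0.7200
  Pd branch = 1.77·Pd^0.52·e^(0.02·RH+f) = 26.89 μm/a
  Cl⁻ term: 0.102·26.7^0.62·exp(0.033·52+0.04·5.2) = 5.353
  r_corr = 26.89 + 5.353 = 32.25 μm/a
32.2 μm/a falls in (25, 50] for carbon steel → category C3

C3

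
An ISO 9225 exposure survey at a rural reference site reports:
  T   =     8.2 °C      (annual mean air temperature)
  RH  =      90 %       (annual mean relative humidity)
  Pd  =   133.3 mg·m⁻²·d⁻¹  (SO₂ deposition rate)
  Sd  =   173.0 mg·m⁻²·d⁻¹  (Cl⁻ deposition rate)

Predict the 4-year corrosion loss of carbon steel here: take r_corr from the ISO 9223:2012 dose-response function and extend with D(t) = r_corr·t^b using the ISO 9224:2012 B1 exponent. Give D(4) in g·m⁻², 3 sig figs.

carbon steel: temperature factor f = +0.150·(-1.8) = -0.2700
  sulphur-dioxide contribution → 104.1 μm/a
  chloride contribution → 67.37 μm/a
  total first-year rate 171.5 μm/a
Power-law: D(4) = r_corr · 4^0.523
  D(4) = 171.5 × 4^0.523 = 171.5 × 2.065 = 354 μm
  Mass loss = 354 μm × 7.85 g/cm³ = 2779 g·m⁻²

D(4) = 2.78e+03 g·m⁻²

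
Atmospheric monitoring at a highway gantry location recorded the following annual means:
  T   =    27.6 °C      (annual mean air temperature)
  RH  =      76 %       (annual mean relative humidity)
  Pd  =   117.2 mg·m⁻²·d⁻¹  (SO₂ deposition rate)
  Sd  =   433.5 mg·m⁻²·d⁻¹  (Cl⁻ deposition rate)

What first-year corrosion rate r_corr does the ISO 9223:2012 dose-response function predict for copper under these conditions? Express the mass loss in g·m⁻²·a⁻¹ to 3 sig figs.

copper: f(T) = -0.080·(T−10) [T>10 °C] = -1.4080
  sulphur-dioxide contribution → 0.3964 μm/a
  chloride contribution → 3.15 μm/a
  ⇒ r_corr(copper) = 3.546 μm/a
Convert to mass loss: 3.546 μm/a × 8.96 g/cm³ = 31.77 g·m⁻²·a⁻¹

r_corr = 31.8 g·m⁻²·a⁻¹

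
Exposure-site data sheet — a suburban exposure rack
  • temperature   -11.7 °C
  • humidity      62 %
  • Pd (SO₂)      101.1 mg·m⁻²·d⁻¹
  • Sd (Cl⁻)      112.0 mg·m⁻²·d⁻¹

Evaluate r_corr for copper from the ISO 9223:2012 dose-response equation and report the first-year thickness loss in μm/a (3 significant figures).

r_corr = 0.237 μm/a

copper: T≤10 °C ⇒ hinge +0.126·(-11.7−10) = -2.7342
  SO₂ term: 0.0053·101.1^0.26·exp(0.059·62-2.7342) = 0.04433
  Cl⁻ term: 0.01025·112.0^0.27·exp(0.036·62+0.049·-11.7) = 0.1925
  r_corr = 0.04433 + 0.1925 = 0.2368 μm/a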